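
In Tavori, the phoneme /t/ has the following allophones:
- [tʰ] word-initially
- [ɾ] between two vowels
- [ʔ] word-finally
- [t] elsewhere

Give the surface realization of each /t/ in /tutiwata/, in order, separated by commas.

Occurrence 1 (position 1): word-initially → [tʰ].
Occurrence 2 (position 3): between two vowels → [ɾ].
Occurrence 3 (position 7): between two vowels → [ɾ].

[tʰ], [ɾ], [ɾ]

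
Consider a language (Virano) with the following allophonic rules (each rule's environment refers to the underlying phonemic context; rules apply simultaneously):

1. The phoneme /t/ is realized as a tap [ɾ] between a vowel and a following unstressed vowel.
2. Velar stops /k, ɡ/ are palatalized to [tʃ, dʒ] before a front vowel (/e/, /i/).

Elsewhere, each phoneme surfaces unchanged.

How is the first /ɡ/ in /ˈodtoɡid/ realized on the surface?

[dʒ]

/ɡ/ (between /o/ and /i/): before a front vowel, so rule 2 applies → [dʒ].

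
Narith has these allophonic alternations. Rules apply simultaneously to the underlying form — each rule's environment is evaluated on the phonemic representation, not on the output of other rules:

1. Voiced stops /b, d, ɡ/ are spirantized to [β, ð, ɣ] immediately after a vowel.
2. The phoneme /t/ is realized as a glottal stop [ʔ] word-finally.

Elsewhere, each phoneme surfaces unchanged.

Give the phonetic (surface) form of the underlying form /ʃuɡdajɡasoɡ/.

/ʃ/ (word-initial) is unaffected → [ʃ].
/u/ — not in any rule's target class → [u].
/ɡ/ — between /u/ and /d/, immediately after a vowel — surfaces as [ɣ] (rule 1).
/d/ (between /ɡ/ and /a/) fails the environment for rule 1, so it stays [d].
/a/ (between /d/ and /j/) is unaffected → [a].
/j/ stays [j].
/ɡ/ (between /j/ and /a/) fails the environment for rule 1, so it stays [ɡ].
/a/ stays [a].
/s/ — not in any rule's target class → [s].
/o/ stays [o].
/ɡ/ (word-final): immediately after a vowel, so rule 1 applies → [ɣ].

[ʃuɣdajɡasoɣ]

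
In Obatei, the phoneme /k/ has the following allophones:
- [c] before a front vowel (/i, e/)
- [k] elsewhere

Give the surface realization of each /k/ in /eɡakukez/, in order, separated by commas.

[k], [c]

Occurrence 1 (position 4): no conditioning environment matches → elsewhere allophone [k].
Occurrence 2 (position 6): before a front vowel → [c].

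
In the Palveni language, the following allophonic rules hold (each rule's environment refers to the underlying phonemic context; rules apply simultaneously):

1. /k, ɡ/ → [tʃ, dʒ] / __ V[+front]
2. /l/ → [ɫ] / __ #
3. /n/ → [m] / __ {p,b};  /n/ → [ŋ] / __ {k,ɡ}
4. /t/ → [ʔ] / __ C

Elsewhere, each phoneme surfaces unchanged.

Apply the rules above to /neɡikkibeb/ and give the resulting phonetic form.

[nedʒiktʃibeb]

/n/ — word-initial; rule 3 does not apply here → [n].
/e/ (between /n/ and /ɡ/): no rule targets it → [e].
/ɡ/ — between /e/ and /i/, before a front vowel — surfaces as [dʒ] (rule 1).
/i/ (between /ɡ/ and /k/): no rule targets it → [i].
/k/ (between /i/ and /k/) fails the environment for rule 1, so it stays [k].
/k/ meets the environment for rule 1 (before a front vowel) → [tʃ].
/i/ (between /k/ and /b/) is unaffected → [i].
/b/ — not in any rule's target class → [b].
/e/ — not in any rule's target class → [e].
/b/ — not in any rule's target class → [b].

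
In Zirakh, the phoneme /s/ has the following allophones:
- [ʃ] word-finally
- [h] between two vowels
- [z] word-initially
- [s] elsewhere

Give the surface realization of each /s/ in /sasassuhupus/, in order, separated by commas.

Occurrence 1 (position 1): word-initially → [z].
Occurrence 2 (position 3): between two vowels → [h].
Occurrence 3 (position 5): no conditioning environment matches → elsewhere allophone [s].
Occurrence 4 (position 6): no conditioning environment matches → elsewhere allophone [s].
Occurrence 5 (position 12): word-finally → [ʃ].

[z], [h], [s], [s], [ʃ]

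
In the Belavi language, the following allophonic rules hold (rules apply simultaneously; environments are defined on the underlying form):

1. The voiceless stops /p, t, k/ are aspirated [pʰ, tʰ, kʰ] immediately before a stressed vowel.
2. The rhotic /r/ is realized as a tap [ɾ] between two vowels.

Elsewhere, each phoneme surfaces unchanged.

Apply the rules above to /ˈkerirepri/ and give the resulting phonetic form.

Rule 1 applies to /k/ (word-initial: immediately before a stressed vowel) → [kʰ].
/r/ — between /e/ and /i/, between two vowels — surfaces as [ɾ] (rule 2).
/r/ (between /i/ and /e/): between two vowels, so rule 2 applies → [ɾ].
/p/ (between /e/ and /r/) is in the target of rule 1 but the environment (immediately before a stressed vowel) is not met → [p].
/r/ (between /p/ and /i/): rule 2 targets it, but not between two vowels → unchanged [r].

[ˈkʰeɾiɾepri]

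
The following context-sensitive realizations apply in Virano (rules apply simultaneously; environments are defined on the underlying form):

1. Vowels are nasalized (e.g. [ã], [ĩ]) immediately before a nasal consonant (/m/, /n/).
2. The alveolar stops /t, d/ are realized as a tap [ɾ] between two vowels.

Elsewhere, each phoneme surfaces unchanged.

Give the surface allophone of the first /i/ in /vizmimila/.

/i/ (between /v/ and /z/) fails the environment for rule 1, so it stays [i].

[i]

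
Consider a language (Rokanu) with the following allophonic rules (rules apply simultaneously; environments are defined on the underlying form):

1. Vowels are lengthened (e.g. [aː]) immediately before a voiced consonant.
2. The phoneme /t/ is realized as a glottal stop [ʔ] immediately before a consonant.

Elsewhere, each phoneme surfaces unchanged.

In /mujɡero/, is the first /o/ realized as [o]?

Yes

/o/ — word-final; rule 1 does not apply here → [o].
The actual realization is [o], which matches [o].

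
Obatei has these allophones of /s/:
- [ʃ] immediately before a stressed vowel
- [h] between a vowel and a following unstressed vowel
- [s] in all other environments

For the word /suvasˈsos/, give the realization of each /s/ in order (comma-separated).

Occurrence 1 (position 1): no conditioning environment matches → elsewhere allophone [s].
Occurrence 2 (position 5): no conditioning environment matches → elsewhere allophone [s].
Occurrence 3 (position 6): immediately before a stressed vowel → [ʃ].
Occurrence 4 (position 8): no conditioning environment matches → elsewhere allophone [s].

[s], [s], [ʃ], [s]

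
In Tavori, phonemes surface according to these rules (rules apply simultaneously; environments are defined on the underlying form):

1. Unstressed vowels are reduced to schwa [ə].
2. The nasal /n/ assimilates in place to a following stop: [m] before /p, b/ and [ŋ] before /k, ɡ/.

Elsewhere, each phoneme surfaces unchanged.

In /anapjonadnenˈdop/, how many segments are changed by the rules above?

5

Segments that undergo a rule: /a/ → [ə] (rule 1); /a/ → [ə] (rule 1); /o/ → [ə] (rule 1); /a/ → [ə] (rule 1); /e/ → [ə] (rule 1).
All other segments surface unchanged.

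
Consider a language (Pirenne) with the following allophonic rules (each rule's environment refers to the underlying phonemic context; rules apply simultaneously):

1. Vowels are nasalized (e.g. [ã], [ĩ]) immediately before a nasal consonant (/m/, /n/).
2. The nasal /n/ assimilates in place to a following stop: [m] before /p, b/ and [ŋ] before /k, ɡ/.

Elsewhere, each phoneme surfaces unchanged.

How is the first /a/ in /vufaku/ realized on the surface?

/a/ — between /f/ and /k/; rule 1 does not apply here → [a].

[a]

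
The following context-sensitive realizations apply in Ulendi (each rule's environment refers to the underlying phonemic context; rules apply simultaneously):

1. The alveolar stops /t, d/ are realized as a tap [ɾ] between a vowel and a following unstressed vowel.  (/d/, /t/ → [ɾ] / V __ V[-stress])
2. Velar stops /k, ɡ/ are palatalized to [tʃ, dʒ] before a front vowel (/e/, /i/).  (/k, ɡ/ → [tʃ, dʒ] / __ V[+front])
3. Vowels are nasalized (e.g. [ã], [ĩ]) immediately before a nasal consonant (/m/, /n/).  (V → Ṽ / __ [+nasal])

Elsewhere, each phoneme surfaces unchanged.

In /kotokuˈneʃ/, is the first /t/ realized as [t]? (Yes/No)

/t/ (between /o/ and /o/): between a vowel and a following unstressed vowel, so rule 1 applies → [ɾ].
The actual realization is [ɾ], not [t].

No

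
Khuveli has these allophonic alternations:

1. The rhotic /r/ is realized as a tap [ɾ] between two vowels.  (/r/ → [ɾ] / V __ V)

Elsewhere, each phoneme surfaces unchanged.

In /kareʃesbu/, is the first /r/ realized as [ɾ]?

/r/ (between /a/ and /e/) occurs between two vowels → [ɾ] by rule 1.
The actual realization is [ɾ], which matches [ɾ].

Yes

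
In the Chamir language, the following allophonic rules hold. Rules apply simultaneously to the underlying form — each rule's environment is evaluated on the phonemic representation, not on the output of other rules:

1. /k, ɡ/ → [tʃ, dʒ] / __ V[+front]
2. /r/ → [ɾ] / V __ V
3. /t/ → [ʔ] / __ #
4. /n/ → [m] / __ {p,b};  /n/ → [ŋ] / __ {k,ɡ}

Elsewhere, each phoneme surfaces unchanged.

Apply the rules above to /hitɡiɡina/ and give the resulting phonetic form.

[hitdʒidʒina]

/h/ stays [h].
/i/ stays [i].
/t/ (between /i/ and /ɡ/) fails the environment for rule 3, so it stays [t].
/ɡ/ meets the environment for rule 1 (before a front vowel) → [dʒ].
/i/ stays [i].
/ɡ/ (between /i/ and /i/): before a front vowel, so rule 1 applies → [dʒ].
/i/ (between /ɡ/ and /n/) is unaffected → [i].
/n/ — between /i/ and /a/; rule 4 does not apply here → [n].
/a/ — not in any rule's target class → [a].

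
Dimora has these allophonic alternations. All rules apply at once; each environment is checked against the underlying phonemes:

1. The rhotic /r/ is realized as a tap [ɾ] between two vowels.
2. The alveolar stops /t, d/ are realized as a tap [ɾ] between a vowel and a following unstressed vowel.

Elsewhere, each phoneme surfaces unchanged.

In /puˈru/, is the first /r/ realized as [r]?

No

/r/ — between /u/ and /u/, between two vowels — surfaces as [ɾ] (rule 1).
The actual realization is [ɾ], not [r].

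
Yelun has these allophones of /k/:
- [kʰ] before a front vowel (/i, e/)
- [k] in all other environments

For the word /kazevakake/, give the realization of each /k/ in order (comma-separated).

Occurrence 1 (position 1): no conditioning environment matches → elsewhere allophone [k].
Occurrence 2 (position 7): no conditioning environment matches → elsewhere allophone [k].
Occurrence 3 (position 9): before a front vowel (/i, e/) → [kʰ].

[k], [k], [kʰ]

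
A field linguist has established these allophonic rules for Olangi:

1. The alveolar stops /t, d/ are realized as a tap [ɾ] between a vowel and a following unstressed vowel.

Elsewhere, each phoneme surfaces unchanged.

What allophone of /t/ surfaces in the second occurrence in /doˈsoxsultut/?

/t/ (word-final) is in the target of rule 1 but the environment (between a vowel and a following unstressed vowel) is not met → [t].

[t]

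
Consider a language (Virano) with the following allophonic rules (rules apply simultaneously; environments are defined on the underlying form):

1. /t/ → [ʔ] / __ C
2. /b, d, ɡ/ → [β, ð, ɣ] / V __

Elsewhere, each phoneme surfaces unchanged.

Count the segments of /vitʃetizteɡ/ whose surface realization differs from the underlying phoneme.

2

Segments that undergo a rule: /t/ → [ʔ] (rule 1); /ɡ/ → [ɣ] (rule 2).
All other segments surface unchanged.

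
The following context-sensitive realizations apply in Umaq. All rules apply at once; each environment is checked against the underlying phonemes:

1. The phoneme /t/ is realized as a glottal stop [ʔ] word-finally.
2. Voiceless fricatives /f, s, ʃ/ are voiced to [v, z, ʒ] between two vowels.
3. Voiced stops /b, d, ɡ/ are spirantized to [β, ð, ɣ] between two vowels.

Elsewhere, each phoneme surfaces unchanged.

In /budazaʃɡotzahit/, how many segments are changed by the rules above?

2

Segments that undergo a rule: /d/ → [ð] (rule 3); /t/ → [ʔ] (rule 1).
All other segments surface unchanged.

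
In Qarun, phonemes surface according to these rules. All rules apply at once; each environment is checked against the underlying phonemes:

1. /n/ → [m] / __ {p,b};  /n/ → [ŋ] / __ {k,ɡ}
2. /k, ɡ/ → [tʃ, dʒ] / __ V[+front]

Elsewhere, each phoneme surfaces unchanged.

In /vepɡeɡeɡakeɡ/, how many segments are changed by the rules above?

3

Segments that undergo a rule: /ɡ/ → [dʒ] (rule 2); /ɡ/ → [dʒ] (rule 2); /k/ → [tʃ] (rule 2).
All other segments surface unchanged.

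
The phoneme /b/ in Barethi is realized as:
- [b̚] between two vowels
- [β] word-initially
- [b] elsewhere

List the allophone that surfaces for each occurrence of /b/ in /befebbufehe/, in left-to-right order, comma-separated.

Occurrence 1 (position 1): word-initially → [β].
Occurrence 2 (position 5): no conditioning environment matches → elsewhere allophone [b].
Occurrence 3 (position 6): no conditioning environment matches → elsewhere allophone [b].

[β], [b], [b]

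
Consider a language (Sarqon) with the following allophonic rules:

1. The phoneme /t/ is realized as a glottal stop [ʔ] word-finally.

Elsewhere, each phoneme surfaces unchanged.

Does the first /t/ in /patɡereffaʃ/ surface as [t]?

Yes

/t/ (between /a/ and /ɡ/): rule 1 targets it, but not word-finally → unchanged [t].
The actual realization is [t], which matches [t].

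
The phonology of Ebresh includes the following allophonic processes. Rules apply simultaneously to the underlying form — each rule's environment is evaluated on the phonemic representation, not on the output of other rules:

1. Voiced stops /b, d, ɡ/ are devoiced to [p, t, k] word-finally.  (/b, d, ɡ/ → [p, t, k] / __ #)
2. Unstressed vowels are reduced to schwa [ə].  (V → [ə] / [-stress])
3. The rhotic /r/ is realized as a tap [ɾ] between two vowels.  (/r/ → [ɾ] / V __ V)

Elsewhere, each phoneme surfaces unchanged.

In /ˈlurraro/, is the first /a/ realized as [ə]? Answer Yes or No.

/a/ meets the environment for rule 2 (in an unstressed syllable) → [ə].
The actual realization is [ə], which matches [ə].

Yes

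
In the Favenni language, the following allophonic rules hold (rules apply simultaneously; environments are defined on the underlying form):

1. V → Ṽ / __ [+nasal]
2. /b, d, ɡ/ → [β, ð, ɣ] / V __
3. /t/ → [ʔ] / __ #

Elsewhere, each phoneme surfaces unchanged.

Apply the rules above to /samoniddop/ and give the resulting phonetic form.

/s/ (word-initial) is unaffected → [s].
/a/ (between /s/ and /m/) occurs before a nasal consonant → [ã] by rule 1.
/m/ (between /a/ and /o/): no rule targets it → [m].
/o/ (between /m/ and /n/) occurs before a nasal consonant → [õ] by rule 1.
/n/ stays [n].
/i/ (between /n/ and /d/) is in the target of rule 1 but the environment (before a nasal consonant) is not met → [i].
/d/ (between /i/ and /d/): immediately after a vowel, so rule 2 applies → [ð].
/d/ (between /d/ and /o/) fails the environment for rule 2, so it stays [d].
/o/ — between /d/ and /p/; rule 1 does not apply here → [o].
/p/ — not in any rule's target class → [p].

[sãmõniðdop]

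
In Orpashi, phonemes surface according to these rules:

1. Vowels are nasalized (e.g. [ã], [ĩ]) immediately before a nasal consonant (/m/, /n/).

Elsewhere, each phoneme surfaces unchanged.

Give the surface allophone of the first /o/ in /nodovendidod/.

[o]

/o/ (between /n/ and /d/): rule 1 targets it, but not before a nasal consonant → unchanged [o].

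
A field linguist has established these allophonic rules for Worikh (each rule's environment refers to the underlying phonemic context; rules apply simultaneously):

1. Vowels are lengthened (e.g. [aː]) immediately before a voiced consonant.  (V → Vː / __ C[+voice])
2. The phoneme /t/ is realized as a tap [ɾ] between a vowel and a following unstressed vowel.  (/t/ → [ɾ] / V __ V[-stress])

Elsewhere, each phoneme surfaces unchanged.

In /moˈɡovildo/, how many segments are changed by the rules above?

Segments that undergo a rule: /o/ → [oː] (rule 1); /o/ → [oː] (rule 1); /i/ → [iː] (rule 1).
All other segments surface unchanged.

3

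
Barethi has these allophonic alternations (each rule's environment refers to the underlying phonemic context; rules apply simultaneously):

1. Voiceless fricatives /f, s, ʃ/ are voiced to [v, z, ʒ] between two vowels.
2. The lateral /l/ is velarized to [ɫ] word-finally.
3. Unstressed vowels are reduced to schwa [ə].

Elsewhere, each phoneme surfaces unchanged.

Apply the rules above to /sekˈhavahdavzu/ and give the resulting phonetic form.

/s/ — word-initial; rule 1 does not apply here → [s].
/e/ — between /s/ and /k/, in an unstressed syllable — surfaces as [ə] (rule 3).
/a/ (between /h/ and /v/) is in the target of rule 3 but the environment (in an unstressed syllable) is not met → [a].
/a/ (between /v/ and /h/): in an unstressed syllable, so rule 3 applies → [ə].
/a/ (between /d/ and /v/): in an unstressed syllable, so rule 3 applies → [ə].
Rule 3 applies to /u/ (word-final: in an unstressed syllable) → [ə].

[səkˈhavəhdəvzə]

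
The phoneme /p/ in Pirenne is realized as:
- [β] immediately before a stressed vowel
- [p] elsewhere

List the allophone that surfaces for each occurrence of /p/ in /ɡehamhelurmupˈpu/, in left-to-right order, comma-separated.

Occurrence 1 (position 13): no conditioning environment matches → elsewhere allophone [p].
Occurrence 2 (position 14): immediately before a stressed vowel → [β].

[p], [β]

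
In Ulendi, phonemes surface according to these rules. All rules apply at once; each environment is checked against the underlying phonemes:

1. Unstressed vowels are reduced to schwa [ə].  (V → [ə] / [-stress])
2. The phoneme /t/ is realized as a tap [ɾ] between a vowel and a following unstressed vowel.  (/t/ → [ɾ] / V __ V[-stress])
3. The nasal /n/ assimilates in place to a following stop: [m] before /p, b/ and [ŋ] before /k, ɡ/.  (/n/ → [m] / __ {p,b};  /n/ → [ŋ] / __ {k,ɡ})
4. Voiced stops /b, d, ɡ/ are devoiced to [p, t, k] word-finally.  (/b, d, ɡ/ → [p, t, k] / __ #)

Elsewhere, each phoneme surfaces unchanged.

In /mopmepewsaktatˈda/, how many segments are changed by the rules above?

Segments that undergo a rule: /o/ → [ə] (rule 1); /e/ → [ə] (rule 1); /e/ → [ə] (rule 1); /a/ → [ə] (rule 1); /a/ → [ə] (rule 1).
All other segments surface unchanged.

5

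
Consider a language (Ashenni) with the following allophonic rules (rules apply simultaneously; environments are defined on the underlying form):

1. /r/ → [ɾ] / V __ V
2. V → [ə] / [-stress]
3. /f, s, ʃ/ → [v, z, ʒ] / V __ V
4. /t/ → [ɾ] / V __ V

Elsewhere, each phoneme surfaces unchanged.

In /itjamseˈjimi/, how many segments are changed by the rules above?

Segments that undergo a rule: /i/ → [ə] (rule 2); /a/ → [ə] (rule 2); /e/ → [ə] (rule 2); /i/ → [ə] (rule 2).
All other segments surface unchanged.

4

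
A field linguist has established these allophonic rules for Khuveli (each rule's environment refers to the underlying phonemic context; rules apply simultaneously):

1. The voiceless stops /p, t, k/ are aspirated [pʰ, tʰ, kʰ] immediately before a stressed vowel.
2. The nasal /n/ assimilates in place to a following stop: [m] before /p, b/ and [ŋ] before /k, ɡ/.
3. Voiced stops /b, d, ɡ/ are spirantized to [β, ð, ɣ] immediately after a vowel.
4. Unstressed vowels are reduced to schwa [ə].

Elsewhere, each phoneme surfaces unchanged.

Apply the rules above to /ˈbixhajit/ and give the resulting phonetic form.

[ˈbixhəjət]

/b/ (word-initial): rule 3 targets it, but not immediately after a vowel → unchanged [b].
/i/ (between /b/ and /x/): rule 4 targets it, but not in an unstressed syllable → unchanged [i].
/x/ (between /i/ and /h/) is unaffected → [x].
/h/ (between /x/ and /a/): no rule targets it → [h].
/a/ — between /h/ and /j/, in an unstressed syllable — surfaces as [ə] (rule 4).
/j/ (between /a/ and /i/) is unaffected → [j].
/i/ (between /j/ and /t/) occurs in an unstressed syllable → [ə] by rule 4.
/t/ (word-final): rule 1 targets it, but not immediately before a stressed vowel → unchanged [t].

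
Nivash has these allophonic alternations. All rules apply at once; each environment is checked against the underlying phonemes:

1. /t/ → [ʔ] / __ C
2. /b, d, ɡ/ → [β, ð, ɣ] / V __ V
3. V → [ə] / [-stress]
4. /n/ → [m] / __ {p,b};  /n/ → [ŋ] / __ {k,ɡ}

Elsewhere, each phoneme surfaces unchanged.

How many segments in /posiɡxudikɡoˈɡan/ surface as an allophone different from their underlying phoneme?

7

Segments that undergo a rule: /o/ → [ə] (rule 3); /i/ → [ə] (rule 3); /u/ → [ə] (rule 3); /d/ → [ð] (rule 2); /i/ → [ə] (rule 3); /o/ → [ə] (rule 3); /ɡ/ → [ɣ] (rule 2).
All other segments surface unchanged.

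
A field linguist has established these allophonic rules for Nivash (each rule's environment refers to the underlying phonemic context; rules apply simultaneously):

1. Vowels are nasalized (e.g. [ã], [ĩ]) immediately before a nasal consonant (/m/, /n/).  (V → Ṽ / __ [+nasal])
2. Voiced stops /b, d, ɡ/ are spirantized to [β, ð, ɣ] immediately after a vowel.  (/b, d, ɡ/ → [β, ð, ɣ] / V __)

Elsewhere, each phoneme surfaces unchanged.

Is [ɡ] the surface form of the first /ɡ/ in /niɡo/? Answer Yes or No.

/ɡ/ (between /i/ and /o/): immediately after a vowel, so rule 2 applies → [ɣ].
The actual realization is [ɣ], not [ɡ].

No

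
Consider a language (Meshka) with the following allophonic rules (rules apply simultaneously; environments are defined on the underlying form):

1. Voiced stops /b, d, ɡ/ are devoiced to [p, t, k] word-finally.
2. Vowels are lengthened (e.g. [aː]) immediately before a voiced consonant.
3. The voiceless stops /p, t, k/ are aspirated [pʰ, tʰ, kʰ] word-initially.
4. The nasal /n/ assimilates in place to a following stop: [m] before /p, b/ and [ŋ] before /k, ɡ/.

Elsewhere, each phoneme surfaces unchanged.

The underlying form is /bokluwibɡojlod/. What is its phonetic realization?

/b/ — word-initial; rule 1 does not apply here → [b].
/o/ (between /b/ and /k/) fails the environment for rule 2, so it stays [o].
/k/ — between /o/ and /l/; rule 3 does not apply here → [k].
/l/ — not in any rule's target class → [l].
/u/ meets the environment for rule 2 (before a voiced consonant) → [uː].
/w/ (between /u/ and /i/) is unaffected → [w].
/i/ (between /w/ and /b/) occurs before a voiced consonant → [iː] by rule 2.
/b/ — between /i/ and /ɡ/; rule 1 does not apply here → [b].
/ɡ/ — between /b/ and /o/; rule 1 does not apply here → [ɡ].
/o/ (between /ɡ/ and /j/): before a voiced consonant, so rule 2 applies → [oː].
/j/ — not in any rule's target class → [j].
/l/ stays [l].
Rule 2 applies to /o/ (between /l/ and /d/: before a voiced consonant) → [oː].
/d/ (word-final) occurs word-finally → [t] by rule 1.

[bokluːwiːbɡoːjloːt]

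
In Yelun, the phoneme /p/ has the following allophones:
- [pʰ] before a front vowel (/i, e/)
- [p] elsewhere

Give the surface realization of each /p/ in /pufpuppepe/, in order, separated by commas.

[p], [p], [p], [pʰ], [pʰ]

Occurrence 1 (position 1): no conditioning environment matches → elsewhere allophone [p].
Occurrence 2 (position 4): no conditioning environment matches → elsewhere allophone [p].
Occurrence 3 (position 6): no conditioning environment matches → elsewhere allophone [p].
Occurrence 4 (position 7): before a front vowel (/i, e/) → [pʰ].
Occurrence 5 (position 9): before a front vowel (/i, e/) → [pʰ].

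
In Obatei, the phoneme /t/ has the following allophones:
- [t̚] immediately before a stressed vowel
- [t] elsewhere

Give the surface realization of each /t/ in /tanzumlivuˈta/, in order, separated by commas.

[t], [t̚]

Occurrence 1 (position 1): no conditioning environment matches → elsewhere allophone [t].
Occurrence 2 (position 11): immediately before a stressed vowel → [t̚].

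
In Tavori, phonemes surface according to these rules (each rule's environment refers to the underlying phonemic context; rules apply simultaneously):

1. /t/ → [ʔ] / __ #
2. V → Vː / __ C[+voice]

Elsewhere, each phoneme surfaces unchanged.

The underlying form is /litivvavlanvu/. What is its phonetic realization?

[litiːvvaːvlaːnvu]

/i/ — between /l/ and /t/; rule 2 does not apply here → [i].
/t/ — between /i/ and /i/; rule 1 does not apply here → [t].
/i/ (between /t/ and /v/): before a voiced consonant, so rule 2 applies → [iː].
/a/ (between /v/ and /v/) occurs before a voiced consonant → [aː] by rule 2.
Rule 2 applies to /a/ (between /l/ and /n/: before a voiced consonant) → [aː].
/u/ — word-final; rule 2 does not apply here → [u].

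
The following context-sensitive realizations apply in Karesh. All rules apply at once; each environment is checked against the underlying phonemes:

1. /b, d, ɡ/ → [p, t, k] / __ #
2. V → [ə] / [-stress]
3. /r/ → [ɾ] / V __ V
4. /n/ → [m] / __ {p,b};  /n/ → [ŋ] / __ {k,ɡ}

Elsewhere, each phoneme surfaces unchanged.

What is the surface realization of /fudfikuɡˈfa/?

/u/ — between /f/ and /d/, in an unstressed syllable — surfaces as [ə] (rule 2).
/d/ (between /u/ and /f/) is in the target of rule 1 but the environment (word-finally) is not met → [d].
/i/ (between /f/ and /k/): in an unstressed syllable, so rule 2 applies → [ə].
/u/ meets the environment for rule 2 (in an unstressed syllable) → [ə].
/ɡ/ (between /u/ and /f/) fails the environment for rule 1, so it stays [ɡ].
/a/ (word-final) fails the environment for rule 2, so it stays [a].

[fədfəkəɡˈfa]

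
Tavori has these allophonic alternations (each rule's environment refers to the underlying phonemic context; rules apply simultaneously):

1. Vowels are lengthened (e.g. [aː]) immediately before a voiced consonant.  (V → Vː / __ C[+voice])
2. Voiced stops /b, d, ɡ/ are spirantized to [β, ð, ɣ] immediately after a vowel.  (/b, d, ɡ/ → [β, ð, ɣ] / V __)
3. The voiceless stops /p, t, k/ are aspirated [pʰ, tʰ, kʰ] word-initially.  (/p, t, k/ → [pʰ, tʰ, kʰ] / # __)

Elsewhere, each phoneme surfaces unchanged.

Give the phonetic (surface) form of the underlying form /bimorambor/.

[biːmoːraːmboːr]

/b/ (word-initial) fails the environment for rule 2, so it stays [b].
/i/ (between /b/ and /m/): before a voiced consonant, so rule 1 applies → [iː].
/m/ — not in any rule's target class → [m].
Rule 1 applies to /o/ (between /m/ and /r/: before a voiced consonant) → [oː].
/r/ (between /o/ and /a/): no rule targets it → [r].
/a/ (between /r/ and /m/) occurs before a voiced consonant → [aː] by rule 1.
/m/ (between /a/ and /b/): no rule targets it → [m].
/b/ — between /m/ and /o/; rule 2 does not apply here → [b].
Rule 1 applies to /o/ (between /b/ and /r/: before a voiced consonant) → [oː].
/r/ stays [r].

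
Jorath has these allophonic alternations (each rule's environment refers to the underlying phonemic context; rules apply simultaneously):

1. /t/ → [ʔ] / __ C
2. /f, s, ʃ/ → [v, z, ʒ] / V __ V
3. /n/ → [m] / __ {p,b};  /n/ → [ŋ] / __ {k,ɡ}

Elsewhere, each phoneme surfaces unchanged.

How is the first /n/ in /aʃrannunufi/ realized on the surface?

[n]

/n/ (between /a/ and /n/) fails the environment for rule 3, so it stays [n].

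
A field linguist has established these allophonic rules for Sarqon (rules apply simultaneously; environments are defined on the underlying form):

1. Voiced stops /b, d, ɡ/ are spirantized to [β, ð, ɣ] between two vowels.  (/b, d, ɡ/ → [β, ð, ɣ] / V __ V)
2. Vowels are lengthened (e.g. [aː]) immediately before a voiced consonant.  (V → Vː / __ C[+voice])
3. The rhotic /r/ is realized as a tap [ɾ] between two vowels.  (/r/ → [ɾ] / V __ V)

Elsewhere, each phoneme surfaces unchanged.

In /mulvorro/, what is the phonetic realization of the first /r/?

[r]

/r/ (between /o/ and /r/) fails the environment for rule 3, so it stays [r].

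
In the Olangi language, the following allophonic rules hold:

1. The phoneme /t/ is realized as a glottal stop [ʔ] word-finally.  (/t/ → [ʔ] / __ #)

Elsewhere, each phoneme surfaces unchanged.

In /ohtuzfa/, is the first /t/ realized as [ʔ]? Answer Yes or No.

/t/ — between /h/ and /u/; rule 1 does not apply here → [t].
The actual realization is [t], not [ʔ].

No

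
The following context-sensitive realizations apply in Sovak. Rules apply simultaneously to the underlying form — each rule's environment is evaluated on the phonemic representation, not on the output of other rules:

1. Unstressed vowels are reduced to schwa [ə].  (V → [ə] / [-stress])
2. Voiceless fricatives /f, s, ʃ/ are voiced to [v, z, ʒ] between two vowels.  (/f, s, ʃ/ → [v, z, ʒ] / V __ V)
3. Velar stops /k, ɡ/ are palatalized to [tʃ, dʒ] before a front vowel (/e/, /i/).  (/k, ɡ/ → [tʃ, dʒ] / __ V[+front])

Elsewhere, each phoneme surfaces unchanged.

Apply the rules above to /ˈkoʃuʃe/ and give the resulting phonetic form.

[ˈkoʒəʒə]

/k/ (word-initial) is in the target of rule 3 but the environment (before a front vowel) is not met → [k].
/o/ (between /k/ and /ʃ/): rule 1 targets it, but not in an unstressed syllable → unchanged [o].
/ʃ/ meets the environment for rule 2 (between two vowels) → [ʒ].
/u/ — between /ʃ/ and /ʃ/, in an unstressed syllable — surfaces as [ə] (rule 1).
/ʃ/ (between /u/ and /e/) occurs between two vowels → [ʒ] by rule 2.
/e/ (word-final) occurs in an unstressed syllable → [ə] by rule 1.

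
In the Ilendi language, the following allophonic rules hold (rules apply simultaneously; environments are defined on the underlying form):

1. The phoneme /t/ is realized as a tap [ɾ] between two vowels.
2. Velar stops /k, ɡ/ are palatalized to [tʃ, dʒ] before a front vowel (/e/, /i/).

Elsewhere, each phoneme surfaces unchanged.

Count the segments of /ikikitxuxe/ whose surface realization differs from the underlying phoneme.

Segments that undergo a rule: /k/ → [tʃ] (rule 2); /k/ → [tʃ] (rule 2).
All other segments surface unchanged.

2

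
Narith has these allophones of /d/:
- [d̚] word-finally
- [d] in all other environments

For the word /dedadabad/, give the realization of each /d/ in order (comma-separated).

[d], [d], [d], [d̚]

Occurrence 1 (position 1): no conditioning environment matches → elsewhere allophone [d].
Occurrence 2 (position 3): no conditioning environment matches → elsewhere allophone [d].
Occurrence 3 (position 5): no conditioning environment matches → elsewhere allophone [d].
Occurrence 4 (position 9): word-finally → [d̚].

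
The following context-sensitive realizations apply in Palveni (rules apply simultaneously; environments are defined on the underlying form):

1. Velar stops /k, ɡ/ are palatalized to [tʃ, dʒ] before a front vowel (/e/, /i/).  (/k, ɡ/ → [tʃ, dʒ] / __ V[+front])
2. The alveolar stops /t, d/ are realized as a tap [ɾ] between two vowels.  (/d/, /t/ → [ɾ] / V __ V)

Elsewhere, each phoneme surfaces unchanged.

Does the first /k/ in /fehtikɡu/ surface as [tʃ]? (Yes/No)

/k/ (between /i/ and /ɡ/) is in the target of rule 1 but the environment (before a front vowel) is not met → [k].
The actual realization is [k], not [tʃ].

No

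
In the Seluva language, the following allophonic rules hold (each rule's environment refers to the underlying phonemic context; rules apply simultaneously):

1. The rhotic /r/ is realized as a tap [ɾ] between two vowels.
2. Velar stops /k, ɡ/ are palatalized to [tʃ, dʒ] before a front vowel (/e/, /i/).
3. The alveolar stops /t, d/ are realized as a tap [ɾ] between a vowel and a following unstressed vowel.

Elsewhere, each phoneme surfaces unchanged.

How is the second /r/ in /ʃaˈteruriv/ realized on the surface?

[ɾ]

/r/ meets the environment for rule 1 (between two vowels) → [ɾ].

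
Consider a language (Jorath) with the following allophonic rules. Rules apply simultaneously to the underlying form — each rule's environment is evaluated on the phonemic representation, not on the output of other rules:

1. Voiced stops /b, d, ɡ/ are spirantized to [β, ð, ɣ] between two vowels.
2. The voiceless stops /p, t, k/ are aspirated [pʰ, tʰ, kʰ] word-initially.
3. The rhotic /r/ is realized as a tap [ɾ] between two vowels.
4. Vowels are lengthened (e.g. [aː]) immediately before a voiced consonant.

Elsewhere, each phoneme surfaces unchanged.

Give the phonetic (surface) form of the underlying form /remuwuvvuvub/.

[reːmuːwuːvvuːvuːb]

/r/ (word-initial) is in the target of rule 3 but the environment (between two vowels) is not met → [r].
/e/ (between /r/ and /m/): before a voiced consonant, so rule 4 applies → [eː].
/u/ (between /m/ and /w/): before a voiced consonant, so rule 4 applies → [uː].
Rule 4 applies to /u/ (between /w/ and /v/: before a voiced consonant) → [uː].
Rule 4 applies to /u/ (between /v/ and /v/: before a voiced consonant) → [uː].
/u/ (between /v/ and /b/) occurs before a voiced consonant → [uː] by rule 4.
/b/ — word-final; rule 1 does not apply here → [b].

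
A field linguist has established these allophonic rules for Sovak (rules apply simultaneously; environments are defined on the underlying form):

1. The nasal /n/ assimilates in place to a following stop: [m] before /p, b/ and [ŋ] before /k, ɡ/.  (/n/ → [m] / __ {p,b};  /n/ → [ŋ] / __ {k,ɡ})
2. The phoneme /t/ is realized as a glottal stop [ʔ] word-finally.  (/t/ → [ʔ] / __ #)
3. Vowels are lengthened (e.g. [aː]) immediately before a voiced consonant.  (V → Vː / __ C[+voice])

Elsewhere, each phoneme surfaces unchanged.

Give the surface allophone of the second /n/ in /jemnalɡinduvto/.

/n/ — between /i/ and /d/; rule 1 does not apply here → [n].

[n]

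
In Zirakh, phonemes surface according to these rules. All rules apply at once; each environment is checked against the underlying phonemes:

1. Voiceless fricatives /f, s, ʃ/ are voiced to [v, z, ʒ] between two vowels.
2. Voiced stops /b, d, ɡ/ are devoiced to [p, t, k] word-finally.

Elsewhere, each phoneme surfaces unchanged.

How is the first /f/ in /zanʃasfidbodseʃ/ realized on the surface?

/f/ (between /s/ and /i/): rule 1 targets it, but not between two vowels → unchanged [f].

[f]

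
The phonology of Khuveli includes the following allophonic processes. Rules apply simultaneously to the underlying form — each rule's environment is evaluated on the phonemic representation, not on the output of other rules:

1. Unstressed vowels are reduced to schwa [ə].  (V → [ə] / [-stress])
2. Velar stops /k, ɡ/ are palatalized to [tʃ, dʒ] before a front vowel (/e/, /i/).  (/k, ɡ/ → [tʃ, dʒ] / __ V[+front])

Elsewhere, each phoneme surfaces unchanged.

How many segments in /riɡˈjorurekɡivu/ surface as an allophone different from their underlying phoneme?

Segments that undergo a rule: /i/ → [ə] (rule 1); /u/ → [ə] (rule 1); /e/ → [ə] (rule 1); /ɡ/ → [dʒ] (rule 2); /i/ → [ə] (rule 1); /u/ → [ə] (rule 1).
All other segments surface unchanged.

6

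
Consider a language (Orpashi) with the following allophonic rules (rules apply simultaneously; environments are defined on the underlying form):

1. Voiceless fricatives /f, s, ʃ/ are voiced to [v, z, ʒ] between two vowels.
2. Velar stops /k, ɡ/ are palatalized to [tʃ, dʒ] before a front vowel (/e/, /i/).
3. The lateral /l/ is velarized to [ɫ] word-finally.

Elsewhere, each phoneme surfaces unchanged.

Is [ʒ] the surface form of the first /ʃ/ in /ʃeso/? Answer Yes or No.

/ʃ/ — word-initial; rule 1 does not apply here → [ʃ].
The actual realization is [ʃ], not [ʒ].

No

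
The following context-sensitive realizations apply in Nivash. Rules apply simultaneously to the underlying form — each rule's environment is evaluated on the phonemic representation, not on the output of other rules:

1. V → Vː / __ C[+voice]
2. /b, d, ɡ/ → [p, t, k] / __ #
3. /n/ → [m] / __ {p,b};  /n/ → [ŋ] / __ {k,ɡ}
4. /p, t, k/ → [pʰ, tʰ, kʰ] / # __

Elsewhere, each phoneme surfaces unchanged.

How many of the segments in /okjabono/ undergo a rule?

2

Segments that undergo a rule: /a/ → [aː] (rule 1); /o/ → [oː] (rule 1).
All other segments surface unchanged.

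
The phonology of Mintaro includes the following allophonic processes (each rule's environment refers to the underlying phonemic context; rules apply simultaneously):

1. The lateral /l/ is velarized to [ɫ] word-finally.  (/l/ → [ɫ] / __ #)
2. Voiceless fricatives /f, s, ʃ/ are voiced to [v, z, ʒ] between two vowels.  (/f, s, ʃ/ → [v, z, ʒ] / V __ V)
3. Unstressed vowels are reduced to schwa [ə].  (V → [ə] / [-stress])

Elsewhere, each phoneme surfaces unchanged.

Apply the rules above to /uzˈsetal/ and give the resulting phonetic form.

/u/ — word-initial, in an unstressed syllable — surfaces as [ə] (rule 3).
/s/ (between /z/ and /e/) fails the environment for rule 2, so it stays [s].
/e/ (between /s/ and /t/) fails the environment for rule 3, so it stays [e].
/a/ (between /t/ and /l/) occurs in an unstressed syllable → [ə] by rule 3.
/l/ meets the environment for rule 1 (word-finally) → [ɫ].

[əzˈsetəɫ]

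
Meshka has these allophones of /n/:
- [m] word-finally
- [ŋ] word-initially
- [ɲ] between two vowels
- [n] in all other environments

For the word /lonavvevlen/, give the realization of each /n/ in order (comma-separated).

Occurrence 1 (position 3): between two vowels → [ɲ].
Occurrence 2 (position 11): word-finally → [m].

[ɲ], [m]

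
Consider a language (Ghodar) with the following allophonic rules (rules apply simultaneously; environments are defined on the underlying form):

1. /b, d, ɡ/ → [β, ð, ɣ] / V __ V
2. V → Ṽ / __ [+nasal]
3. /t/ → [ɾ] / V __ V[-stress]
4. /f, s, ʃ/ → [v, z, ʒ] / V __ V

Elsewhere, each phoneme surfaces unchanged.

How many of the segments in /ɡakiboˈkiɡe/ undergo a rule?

2

Segments that undergo a rule: /b/ → [β] (rule 1); /ɡ/ → [ɣ] (rule 1).
All other segments surface unchanged.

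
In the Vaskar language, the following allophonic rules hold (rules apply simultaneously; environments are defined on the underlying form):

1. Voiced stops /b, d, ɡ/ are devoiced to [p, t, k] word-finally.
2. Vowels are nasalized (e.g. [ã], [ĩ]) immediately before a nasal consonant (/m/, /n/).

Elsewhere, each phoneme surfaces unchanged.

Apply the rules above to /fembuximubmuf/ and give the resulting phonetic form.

[fẽmbuxĩmubmuf]

/f/ stays [f].
/e/ meets the environment for rule 2 (before a nasal consonant) → [ẽ].
/m/ (between /e/ and /b/): no rule targets it → [m].
/b/ (between /m/ and /u/) fails the environment for rule 1, so it stays [b].
/u/ (between /b/ and /x/) is in the target of rule 2 but the environment (before a nasal consonant) is not met → [u].
/x/ (between /u/ and /i/): no rule targets it → [x].
/i/ — between /x/ and /m/, before a nasal consonant — surfaces as [ĩ] (rule 2).
/m/ — not in any rule's target class → [m].
/u/ (between /m/ and /b/): rule 2 targets it, but not before a nasal consonant → unchanged [u].
/b/ (between /u/ and /m/) fails the environment for rule 1, so it stays [b].
/m/ (between /b/ and /u/): no rule targets it → [m].
/u/ (between /m/ and /f/) is in the target of rule 2 but the environment (before a nasal consonant) is not met → [u].
/f/ (word-final): no rule targets it → [f].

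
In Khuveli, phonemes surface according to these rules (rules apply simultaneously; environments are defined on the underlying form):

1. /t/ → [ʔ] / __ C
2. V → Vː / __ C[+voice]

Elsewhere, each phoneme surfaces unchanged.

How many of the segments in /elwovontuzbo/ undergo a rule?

Segments that undergo a rule: /e/ → [eː] (rule 2); /o/ → [oː] (rule 2); /o/ → [oː] (rule 2); /u/ → [uː] (rule 2).
All other segments surface unchanged.

4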